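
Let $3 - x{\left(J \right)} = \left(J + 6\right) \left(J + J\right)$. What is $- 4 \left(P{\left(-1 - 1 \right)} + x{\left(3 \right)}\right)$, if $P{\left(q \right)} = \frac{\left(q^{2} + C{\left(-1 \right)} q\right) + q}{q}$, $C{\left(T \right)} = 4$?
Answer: $192$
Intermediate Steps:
$x{\left(J \right)} = 3 - 2 J \left(6 + J\right)$ ($x{\left(J \right)} = 3 - \left(J + 6\right) \left(J + J\right) = 3 - \left(6 + J\right) 2 J = 3 - 2 J \left(6 + J\right)$)
$P{\left(q \right)} = \frac{q^{2} + 5 q}{q}$ ($P{\left(q \right)} = \frac{\left(q^{2} + 4 q\right) + q}{q} = \frac{q^{2} + 5 q}{q}$)
$- 4 \left(P{\left(-1 - 1 \right)} + x{\left(3 \right)}\right) = - 4 \left(\left(5 - 2\right) - \left(33 + 18\right)\right) = - 4 \left(\left(5 - 2\right) - 51\right) = - 4 \left(3 - 51\right) = \left(-4\right) \left(-48\right) = 192$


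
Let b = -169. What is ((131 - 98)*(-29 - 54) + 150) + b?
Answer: -2758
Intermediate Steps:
((131 - 98)*(-29 - 54) + 150) + b = ((131 - 98)*(-29 - 54) + 150) - 169 = (33*(-83) + 150) - 169 = (-2739 + 150) - 169 = -2589 - 169 = -2758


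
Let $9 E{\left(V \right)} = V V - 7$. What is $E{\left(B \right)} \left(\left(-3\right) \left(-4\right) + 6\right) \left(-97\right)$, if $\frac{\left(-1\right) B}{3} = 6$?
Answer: $-61498$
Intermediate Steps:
$B = -18$ ($B = \left(-3\right) 6 = -18$)
$E{\left(V \right)} = - \frac{7}{9} + \frac{V^{2}}{9}$ ($E{\left(V \right)} = \frac{V V - 7}{9} = \frac{V^{2} - 7}{9} = \frac{-7 + V^{2}}{9} = - \frac{7}{9} + \frac{V^{2}}{9}$)
$E{\left(B \right)} \left(\left(-3\right) \left(-4\right) + 6\right) \left(-97\right) = \left(- \frac{7}{9} + \frac{\left(-18\right)^{2}}{9}\right) \left(\left(-3\right) \left(-4\right) + 6\right) \left(-97\right) = \left(- \frac{7}{9} + \frac{1}{9} \cdot 324\right) \left(12 + 6\right) \left(-97\right) = \left(- \frac{7}{9} + 36\right) 18 \left(-97\right) = \frac{317}{9} \cdot 18 \left(-97\right) = 634 \left(-97\right) = -61498$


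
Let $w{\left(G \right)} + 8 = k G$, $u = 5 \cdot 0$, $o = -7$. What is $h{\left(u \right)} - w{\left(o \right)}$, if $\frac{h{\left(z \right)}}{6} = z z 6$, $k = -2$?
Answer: $-6$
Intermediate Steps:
$u = 0$
$h{\left(z \right)} = 36 z^{2}$ ($h{\left(z \right)} = 6 z z 6 = 6 z^{2} \cdot 6 = 6 \cdot 6 z^{2} = 36 z^{2}$)
$w{\left(G \right)} = -8 - 2 G$
$h{\left(u \right)} - w{\left(o \right)} = 36 \cdot 0^{2} - \left(-8 - -14\right) = 36 \cdot 0 - \left(-8 + 14\right) = 0 - 6 = -6$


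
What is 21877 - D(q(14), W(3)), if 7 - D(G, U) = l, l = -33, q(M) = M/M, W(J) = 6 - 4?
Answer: 21837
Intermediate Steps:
W(J) = 2
q(M) = 1
D(G, U) = 40 (D(G, U) = 7 - 1*(-33) = 7 + 33 = 40)
21877 - D(q(14), W(3)) = 21877 - 1*40 = 21877 - 40 = 21837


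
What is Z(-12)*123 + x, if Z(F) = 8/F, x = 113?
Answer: 31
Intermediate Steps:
Z(-12)*123 + x = (8/(-12))*123 + 113 = (8*(-1/12))*123 + 113 = -⅔*123 + 113 = -82 + 113 = 31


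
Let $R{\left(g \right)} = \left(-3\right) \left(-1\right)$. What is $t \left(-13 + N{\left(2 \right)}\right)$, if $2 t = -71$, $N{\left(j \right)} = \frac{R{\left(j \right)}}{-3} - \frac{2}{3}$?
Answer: $\frac{1562}{3} \approx 520.67$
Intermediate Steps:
$R{\left(g \right)} = 3$
$N{\left(j \right)} = - \frac{5}{3}$ ($N{\left(j \right)} = \frac{3}{-3} - \frac{2}{3} = 3 \left(- \frac{1}{3}\right) - \frac{2}{3} = -1 - \frac{2}{3} = - \frac{5}{3}$)
$t = - \frac{71}{2}$ ($t = \frac{1}{2} \left(-71\right) = - \frac{71}{2} \approx -35.5$)
$t \left(-13 + N{\left(2 \right)}\right) = - \frac{71 \left(-13 - \frac{5}{3}\right)}{2} = \left(- \frac{71}{2}\right) \left(- \frac{44}{3}\right) = \frac{1562}{3}$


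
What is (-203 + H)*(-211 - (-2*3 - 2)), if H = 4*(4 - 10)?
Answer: 46081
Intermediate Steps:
H = -24 (H = 4*(-6) = -24)
(-203 + H)*(-211 - (-2*3 - 2)) = (-203 - 24)*(-211 - (-2*3 - 2)) = -227*(-211 - (-6 - 2)) = -227*(-211 - 1*(-8)) = -227*(-211 + 8) = -227*(-203) = 46081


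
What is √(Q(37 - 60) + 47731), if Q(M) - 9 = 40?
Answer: 2*√11945 ≈ 218.59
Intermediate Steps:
Q(M) = 49 (Q(M) = 9 + 40 = 49)
√(Q(37 - 60) + 47731) = √(49 + 47731) = √47780 = 2*√11945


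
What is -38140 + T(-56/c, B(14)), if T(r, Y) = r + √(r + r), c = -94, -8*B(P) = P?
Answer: -1792552/47 + 2*√658/47 ≈ -38138.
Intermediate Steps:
B(P) = -P/8
T(r, Y) = r + √2*√r (T(r, Y) = r + √(2*r) = r + √2*√r)
-38140 + T(-56/c, B(14)) = -38140 + (-56/(-94) + √2*√(-56/(-94))) = -38140 + (-56*(-1/94) + √2*√(-56*(-1/94))) = -38140 + (28/47 + √2*√(28/47)) = -38140 + (28/47 + √2*(2*√329/47)) = -38140 + (28/47 + 2*√658/47) = -1792552/47 + 2*√658/47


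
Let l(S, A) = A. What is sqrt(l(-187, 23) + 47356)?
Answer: sqrt(47379) ≈ 217.67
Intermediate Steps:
sqrt(l(-187, 23) + 47356) = sqrt(23 + 47356) = sqrt(47379)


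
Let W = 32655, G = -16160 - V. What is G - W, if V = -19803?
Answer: -29012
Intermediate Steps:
G = 3643 (G = -16160 - 1*(-19803) = -16160 + 19803 = 3643)
G - W = 3643 - 1*32655 = 3643 - 32655 = -29012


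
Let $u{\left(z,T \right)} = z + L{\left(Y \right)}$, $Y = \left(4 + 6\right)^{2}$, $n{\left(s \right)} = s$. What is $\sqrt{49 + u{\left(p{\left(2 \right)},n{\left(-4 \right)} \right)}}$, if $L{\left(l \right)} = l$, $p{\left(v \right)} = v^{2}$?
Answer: $3 \sqrt{17} \approx 12.369$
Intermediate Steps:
$Y = 100$ ($Y = 10^{2} = 100$)
$u{\left(z,T \right)} = 100 + z$ ($u{\left(z,T \right)} = z + 100 = 100 + z$)
$\sqrt{49 + u{\left(p{\left(2 \right)},n{\left(-4 \right)} \right)}} = \sqrt{49 + \left(100 + 2^{2}\right)} = \sqrt{49 + \left(100 + 4\right)} = \sqrt{49 + 104} = \sqrt{153} = 3 \sqrt{17}$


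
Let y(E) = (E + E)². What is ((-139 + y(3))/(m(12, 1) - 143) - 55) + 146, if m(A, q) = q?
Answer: 13025/142 ≈ 91.725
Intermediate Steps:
y(E) = 4*E² (y(E) = (2*E)² = 4*E²)
((-139 + y(3))/(m(12, 1) - 143) - 55) + 146 = ((-139 + 4*3²)/(1 - 143) - 55) + 146 = ((-139 + 4*9)/(-142) - 55) + 146 = ((-139 + 36)*(-1/142) - 55) + 146 = (-103*(-1/142) - 55) + 146 = (103/142 - 55) + 146 = -7707/142 + 146 = 13025/142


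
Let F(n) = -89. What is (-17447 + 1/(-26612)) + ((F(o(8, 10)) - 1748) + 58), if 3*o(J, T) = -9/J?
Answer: -511642313/26612 ≈ -19226.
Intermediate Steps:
o(J, T) = -3/J (o(J, T) = (-9/J)/3 = -3/J)
(-17447 + 1/(-26612)) + ((F(o(8, 10)) - 1748) + 58) = (-17447 + 1/(-26612)) + ((-89 - 1748) + 58) = (-17447 - 1/26612) + (-1837 + 58) = -464299565/26612 - 1779 = -511642313/26612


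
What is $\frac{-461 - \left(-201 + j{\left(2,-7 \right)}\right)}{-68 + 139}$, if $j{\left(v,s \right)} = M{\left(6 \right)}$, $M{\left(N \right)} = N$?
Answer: $- \frac{266}{71} \approx -3.7465$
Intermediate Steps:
$j{\left(v,s \right)} = 6$
$\frac{-461 - \left(-201 + j{\left(2,-7 \right)}\right)}{-68 + 139} = \frac{-461 + \left(201 - 6\right)}{-68 + 139} = \frac{-461 + \left(201 - 6\right)}{71} = \left(-461 + 195\right) \frac{1}{71} = \left(-266\right) \frac{1}{71} = - \frac{266}{71}$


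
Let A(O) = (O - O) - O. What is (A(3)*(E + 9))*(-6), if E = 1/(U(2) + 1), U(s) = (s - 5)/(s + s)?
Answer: 234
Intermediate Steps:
U(s) = (-5 + s)/(2*s) (U(s) = (-5 + s)/((2*s)) = (-5 + s)*(1/(2*s)) = (-5 + s)/(2*s))
E = 4 (E = 1/((1/2)*(-5 + 2)/2 + 1) = 1/((1/2)*(1/2)*(-3) + 1) = 1/(-3/4 + 1) = 1/(1/4) = 4)
A(O) = -O (A(O) = 0 - O = -O)
(A(3)*(E + 9))*(-6) = ((-1*3)*(4 + 9))*(-6) = -3*13*(-6) = -39*(-6) = 234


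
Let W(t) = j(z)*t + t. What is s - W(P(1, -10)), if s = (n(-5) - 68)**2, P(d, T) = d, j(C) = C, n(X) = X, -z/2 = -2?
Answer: 5324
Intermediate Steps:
z = 4 (z = -2*(-2) = 4)
W(t) = 5*t (W(t) = 4*t + t = 5*t)
s = 5329 (s = (-5 - 68)**2 = (-73)**2 = 5329)
s - W(P(1, -10)) = 5329 - 5 = 5324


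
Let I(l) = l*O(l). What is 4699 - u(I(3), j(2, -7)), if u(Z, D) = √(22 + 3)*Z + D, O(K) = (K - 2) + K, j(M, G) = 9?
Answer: 4630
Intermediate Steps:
O(K) = -2 + 2*K (O(K) = (-2 + K) + K = -2 + 2*K)
I(l) = l*(-2 + 2*l)
u(Z, D) = D + 5*Z (u(Z, D) = √25*Z + D = 5*Z + D = D + 5*Z)
4699 - u(I(3), j(2, -7)) = 4699 - (9 + 5*(2*3*(-1 + 3))) = 4699 - (9 + 5*(2*3*2)) = 4699 - (9 + 5*12) = 4699 - (9 + 60) = 4699 - 1*69 = 4699 - 69 = 4630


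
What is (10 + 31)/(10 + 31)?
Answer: 1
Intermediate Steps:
(10 + 31)/(10 + 31) = 41/41 = 41*(1/41) = 1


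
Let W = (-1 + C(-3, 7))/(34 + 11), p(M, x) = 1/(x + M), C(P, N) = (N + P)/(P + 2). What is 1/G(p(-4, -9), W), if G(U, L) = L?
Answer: -9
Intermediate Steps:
C(P, N) = (N + P)/(2 + P)
p(M, x) = 1/(M + x)
W = -⅑ (W = (-1 + (7 - 3)/(2 - 3))/(34 + 11) = (-1 + 4/(-1))/45 = (-1 - 1*4)*(1/45) = (-1 - 4)*(1/45) = -5*1/45 = -⅑ ≈ -0.11111)
1/G(p(-4, -9), W) = 1/(-⅑) = -9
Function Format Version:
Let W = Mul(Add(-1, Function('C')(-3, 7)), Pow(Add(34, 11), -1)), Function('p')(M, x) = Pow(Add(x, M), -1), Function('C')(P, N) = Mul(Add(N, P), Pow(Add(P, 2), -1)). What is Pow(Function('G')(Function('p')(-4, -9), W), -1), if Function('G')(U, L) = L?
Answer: -9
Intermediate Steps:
Function('C')(P, N) = Mul(Pow(Add(2, P), -1), Add(N, P)) (Function('C')(P, N) = Mul(Add(N, P), Pow(Add(2, P), -1)) = Mul(Pow(Add(2, P), -1), Add(N, P)))
Function('p')(M, x) = Pow(Add(M, x), -1)
W = Rational(-1, 9) (W = Mul(Add(-1, Mul(Pow(Add(2, -3), -1), Add(7, -3))), Pow(Add(34, 11), -1)) = Mul(Add(-1, Mul(Pow(-1, -1), 4)), Pow(45, -1)) = Mul(Add(-1, Mul(-1, 4)), Rational(1, 45)) = Mul(Add(-1, -4), Rational(1, 45)) = Mul(-5, Rational(1, 45)) = Rational(-1, 9) ≈ -0.11111)
Pow(Function('G')(Function('p')(-4, -9), W), -1) = Pow(Rational(-1, 9), -1) = -9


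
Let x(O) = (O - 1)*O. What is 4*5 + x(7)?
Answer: 62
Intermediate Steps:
x(O) = O*(-1 + O) (x(O) = (-1 + O)*O = O*(-1 + O))
4*5 + x(7) = 4*5 + 7*(-1 + 7) = 20 + 7*6 = 20 + 42 = 62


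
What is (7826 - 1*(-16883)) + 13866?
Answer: 38575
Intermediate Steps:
(7826 - 1*(-16883)) + 13866 = (7826 + 16883) + 13866 = 24709 + 13866 = 38575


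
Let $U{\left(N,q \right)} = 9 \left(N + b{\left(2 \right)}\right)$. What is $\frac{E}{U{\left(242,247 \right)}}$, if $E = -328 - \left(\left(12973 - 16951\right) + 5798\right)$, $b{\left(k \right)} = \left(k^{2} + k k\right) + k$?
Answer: $- \frac{179}{189} \approx -0.94709$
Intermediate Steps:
$b{\left(k \right)} = k + 2 k^{2}$ ($b{\left(k \right)} = \left(k^{2} + k^{2}\right) + k = 2 k^{2} + k = k + 2 k^{2}$)
$E = -2148$ ($E = -328 - \left(-3978 + 5798\right) = -328 - 1820 = -2148$)
$U{\left(N,q \right)} = 90 + 9 N$ ($U{\left(N,q \right)} = 9 \left(N + 2 \left(1 + 2 \cdot 2\right)\right) = 9 \left(N + 2 \left(1 + 4\right)\right) = 9 \left(N + 2 \cdot 5\right) = 9 \left(N + 10\right) = 9 \left(10 + N\right) = 90 + 9 N$)
$\frac{E}{U{\left(242,247 \right)}} = - \frac{2148}{90 + 9 \cdot 242} = - \frac{2148}{90 + 2178} = - \frac{2148}{2268} = \left(-2148\right) \frac{1}{2268} = - \frac{179}{189}$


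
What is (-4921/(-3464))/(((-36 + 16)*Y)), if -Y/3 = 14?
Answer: 703/415680 ≈ 0.0016912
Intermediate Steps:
Y = -42 (Y = -3*14 = -42)
(-4921/(-3464))/(((-36 + 16)*Y)) = (-4921/(-3464))/(((-36 + 16)*(-42))) = (-4921*(-1/3464))/((-20*(-42))) = (4921/3464)/840 = (4921/3464)*(1/840) = 703/415680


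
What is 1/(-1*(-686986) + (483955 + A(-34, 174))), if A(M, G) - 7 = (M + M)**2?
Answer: 1/1175572 ≈ 8.5065e-7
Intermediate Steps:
A(M, G) = 7 + 4*M**2 (A(M, G) = 7 + (M + M)**2 = 7 + (2*M)**2 = 7 + 4*M**2)
1/(-1*(-686986) + (483955 + A(-34, 174))) = 1/(-1*(-686986) + (483955 + (7 + 4*(-34)**2))) = 1/(686986 + (483955 + (7 + 4*1156))) = 1/(686986 + (483955 + (7 + 4624))) = 1/(686986 + (483955 + 4631)) = 1/(686986 + 488586) = 1/1175572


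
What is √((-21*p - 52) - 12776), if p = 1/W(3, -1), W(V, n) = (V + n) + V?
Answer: 3*I*√35645/5 ≈ 113.28*I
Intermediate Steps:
W(V, n) = n + 2*V
p = ⅕ (p = 1/(-1 + 2*3) = 1/(-1 + 6) = 1/5 = ⅕ ≈ 0.20000)
√((-21*p - 52) - 12776) = √((-21*⅕ - 52) - 12776) = √((-21/5 - 52) - 12776) = √(-281/5 - 12776) = √(-64161/5) = 3*I*√35645/5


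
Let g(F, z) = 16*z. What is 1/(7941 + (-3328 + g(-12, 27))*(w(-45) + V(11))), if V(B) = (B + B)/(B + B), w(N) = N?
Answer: 1/135365 ≈ 7.3874e-6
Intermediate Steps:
V(B) = 1 (V(B) = (2*B)/((2*B)) = (2*B)*(1/(2*B)) = 1)
1/(7941 + (-3328 + g(-12, 27))*(w(-45) + V(11))) = 1/(7941 + (-3328 + 16*27)*(-45 + 1)) = 1/(7941 + (-3328 + 432)*(-44)) = 1/(7941 - 2896*(-44)) = 1/(7941 + 127424) = 1/135365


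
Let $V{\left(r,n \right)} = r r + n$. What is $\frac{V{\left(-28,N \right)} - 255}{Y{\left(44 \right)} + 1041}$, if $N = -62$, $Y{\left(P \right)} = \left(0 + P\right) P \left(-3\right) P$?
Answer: $- \frac{467}{254511} \approx -0.0018349$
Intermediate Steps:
$Y{\left(P \right)} = - 3 P^{3}$ ($Y{\left(P \right)} = P P \left(-3\right) P = P^{2} \left(-3\right) P = - 3 P^{2} P = - 3 P^{3}$)
$V{\left(r,n \right)} = n + r^{2}$ ($V{\left(r,n \right)} = r^{2} + n = n + r^{2}$)
$\frac{V{\left(-28,N \right)} - 255}{Y{\left(44 \right)} + 1041} = \frac{\left(-62 + \left(-28\right)^{2}\right) - 255}{- 3 \cdot 44^{3} + 1041} = \frac{\left(-62 + 784\right) - 255}{\left(-3\right) 85184 + 1041} = \frac{722 - 255}{-255552 + 1041} = \frac{467}{-254511} = 467 \left(- \frac{1}{254511}\right) = - \frac{467}{254511}$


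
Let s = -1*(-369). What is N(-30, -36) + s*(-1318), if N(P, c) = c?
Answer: -486378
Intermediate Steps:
s = 369
N(-30, -36) + s*(-1318) = -36 + 369*(-1318) = -36 - 486342 = -486378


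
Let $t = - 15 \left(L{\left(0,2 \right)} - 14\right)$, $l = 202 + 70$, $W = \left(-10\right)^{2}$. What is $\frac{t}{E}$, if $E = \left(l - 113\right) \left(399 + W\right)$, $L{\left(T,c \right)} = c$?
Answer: $\frac{60}{26447} \approx 0.0022687$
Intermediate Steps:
$W = 100$
$l = 272$
$E = 79341$ ($E = \left(272 - 113\right) \left(399 + 100\right) = 159 \cdot 499 = 79341$)
$t = 180$ ($t = - 15 \left(2 - 14\right) = \left(-15\right) \left(-12\right) = 180$)
$\frac{t}{E} = \frac{180}{79341} = 180 \cdot \frac{1}{79341} = \frac{60}{26447}$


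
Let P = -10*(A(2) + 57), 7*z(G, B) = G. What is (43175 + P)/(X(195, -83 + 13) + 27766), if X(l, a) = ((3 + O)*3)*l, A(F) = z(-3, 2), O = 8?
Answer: 298265/239407 ≈ 1.2458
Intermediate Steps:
z(G, B) = G/7
A(F) = -3/7 (A(F) = (⅐)*(-3) = -3/7)
P = -3960/7 (P = -10*(-3/7 + 57) = -10*396/7 = -3960/7 ≈ -565.71)
X(l, a) = 33*l (X(l, a) = ((3 + 8)*3)*l = (11*3)*l = 33*l)
(43175 + P)/(X(195, -83 + 13) + 27766) = (43175 - 3960/7)/(33*195 + 27766) = 298265/(7*(6435 + 27766)) = (298265/7)/34201 = (298265/7)*(1/34201) = 298265/239407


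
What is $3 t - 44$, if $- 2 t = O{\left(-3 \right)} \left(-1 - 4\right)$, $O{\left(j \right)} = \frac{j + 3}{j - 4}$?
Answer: $-44$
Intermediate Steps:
$O{\left(j \right)} = \frac{3 + j}{-4 + j}$
$t = 0$ ($t = - \frac{\frac{3 - 3}{-4 - 3} \left(-1 - 4\right)}{2} = - \frac{\frac{1}{-7} \cdot 0 \left(-5\right)}{2} = - \frac{\left(- \frac{1}{7}\right) 0 \left(-5\right)}{2} = - \frac{0 \left(-5\right)}{2} = \left(- \frac{1}{2}\right) 0 = 0$)
$3 t - 44 = 3 \cdot 0 - 44 = 0 - 44 = -44$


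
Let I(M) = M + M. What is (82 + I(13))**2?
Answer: 11664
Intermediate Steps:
I(M) = 2*M
(82 + I(13))**2 = (82 + 2*13)**2 = (82 + 26)**2 = 108**2 = 11664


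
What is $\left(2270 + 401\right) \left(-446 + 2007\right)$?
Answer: $4169431$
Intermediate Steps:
$\left(2270 + 401\right) \left(-446 + 2007\right) = 2671 \cdot 1561 = 4169431$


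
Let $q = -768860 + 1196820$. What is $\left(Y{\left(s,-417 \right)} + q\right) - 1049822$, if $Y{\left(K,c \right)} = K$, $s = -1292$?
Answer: $-623154$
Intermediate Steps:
$q = 427960$
$\left(Y{\left(s,-417 \right)} + q\right) - 1049822 = \left(-1292 + 427960\right) - 1049822 = 426668 - 1049822 = -623154$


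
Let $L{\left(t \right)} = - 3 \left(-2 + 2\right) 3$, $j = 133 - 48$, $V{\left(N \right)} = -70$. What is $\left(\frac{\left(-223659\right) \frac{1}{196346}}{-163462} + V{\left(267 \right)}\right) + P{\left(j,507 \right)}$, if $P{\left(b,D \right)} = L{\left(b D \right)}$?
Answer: $- \frac{2246657465981}{32095109852} \approx -70.0$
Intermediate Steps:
$j = 85$ ($j = 133 - 48 = 85$)
$L{\left(t \right)} = 0$ ($L{\left(t \right)} = \left(-3\right) 0 \cdot 3 = 0 \cdot 3 = 0$)
$P{\left(b,D \right)} = 0$
$\left(\frac{\left(-223659\right) \frac{1}{196346}}{-163462} + V{\left(267 \right)}\right) + P{\left(j,507 \right)} = \left(\frac{\left(-223659\right) \frac{1}{196346}}{-163462} - 70\right) + 0 = \left(\left(-223659\right) \frac{1}{196346} \left(- \frac{1}{163462}\right) - 70\right) + 0 = \left(\left(- \frac{223659}{196346}\right) \left(- \frac{1}{163462}\right) - 70\right) + 0 = \left(\frac{223659}{32095109852} - 70\right) + 0 = - \frac{2246657465981}{32095109852} + 0 = - \frac{2246657465981}{32095109852}$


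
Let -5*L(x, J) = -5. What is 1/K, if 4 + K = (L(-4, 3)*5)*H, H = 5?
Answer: 1/21 ≈ 0.047619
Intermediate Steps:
L(x, J) = 1 (L(x, J) = -1/5*(-5) = 1)
K = 21 (K = -4 + (1*5)*5 = -4 + 5*5 = -4 + 25 = 21)
1/K = 1/21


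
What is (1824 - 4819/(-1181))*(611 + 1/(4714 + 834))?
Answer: 7318515387327/6552188 ≈ 1.1170e+6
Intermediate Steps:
(1824 - 4819/(-1181))*(611 + 1/(4714 + 834)) = (1824 - 4819*(-1/1181))*(611 + 1/5548) = (1824 + 4819/1181)*(611 + 1/5548) = (2158963/1181)*(3389829/5548) = 7318515387327/6552188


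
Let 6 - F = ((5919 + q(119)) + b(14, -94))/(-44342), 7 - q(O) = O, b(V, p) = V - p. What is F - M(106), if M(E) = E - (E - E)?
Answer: -4428285/44342 ≈ -99.867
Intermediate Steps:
q(O) = 7 - O
F = 271967/44342 (F = 6 - ((5919 + (7 - 1*119)) + (14 - 1*(-94)))/(-44342) = 6 - ((5919 + (7 - 119)) + (14 + 94))*(-1)/44342 = 6 - ((5919 - 112) + 108)*(-1)/44342 = 6 - (5807 + 108)*(-1)/44342 = 6 - 5915*(-1)/44342 = 6 - 1*(-5915/44342) = 6 + 5915/44342 = 271967/44342 ≈ 6.1334)
M(E) = E (M(E) = E - 1*0 = E + 0 = E)
F - M(106) = 271967/44342 - 1*106 = 271967/44342 - 106 = -4428285/44342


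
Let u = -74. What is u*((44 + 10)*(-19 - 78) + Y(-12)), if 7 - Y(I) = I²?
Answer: 397750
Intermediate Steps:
Y(I) = 7 - I²
u*((44 + 10)*(-19 - 78) + Y(-12)) = -74*((44 + 10)*(-19 - 78) + (7 - 1*(-12)²)) = -74*(54*(-97) + (7 - 1*144)) = -74*(-5238 + (7 - 144)) = -74*(-5238 - 137) = -74*(-5375) = 397750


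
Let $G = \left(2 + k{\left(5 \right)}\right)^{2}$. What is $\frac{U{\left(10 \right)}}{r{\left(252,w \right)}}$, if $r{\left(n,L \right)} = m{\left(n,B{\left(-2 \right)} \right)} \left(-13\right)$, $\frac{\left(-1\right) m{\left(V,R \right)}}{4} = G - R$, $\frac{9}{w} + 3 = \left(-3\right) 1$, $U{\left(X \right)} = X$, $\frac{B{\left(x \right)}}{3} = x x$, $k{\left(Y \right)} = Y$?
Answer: $\frac{5}{962} \approx 0.0051975$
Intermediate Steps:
$B{\left(x \right)} = 3 x^{2}$ ($B{\left(x \right)} = 3 x x = 3 x^{2}$)
$G = 49$ ($G = \left(2 + 5\right)^{2} = 7^{2} = 49$)
$w = - \frac{3}{2}$ ($w = \frac{9}{-3 - 3} = \frac{9}{-6} = 9 \left(- \frac{1}{6}\right) = - \frac{3}{2} \approx -1.5$)
$m{\left(V,R \right)} = -196 + 4 R$ ($m{\left(V,R \right)} = - 4 \left(49 - R\right) = -196 + 4 R$)
$r{\left(n,L \right)} = 1924$ ($r{\left(n,L \right)} = \left(-196 + 4 \cdot 3 \left(-2\right)^{2}\right) \left(-13\right) = \left(-196 + 4 \cdot 3 \cdot 4\right) \left(-13\right) = \left(-196 + 4 \cdot 12\right) \left(-13\right) = \left(-196 + 48\right) \left(-13\right) = \left(-148\right) \left(-13\right) = 1924$)
$\frac{U{\left(10 \right)}}{r{\left(252,w \right)}} = \frac{10}{1924} = 10 \cdot \frac{1}{1924} = \frac{5}{962}$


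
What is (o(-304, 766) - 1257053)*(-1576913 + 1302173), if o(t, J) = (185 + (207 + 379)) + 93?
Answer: 345125365860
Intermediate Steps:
o(t, J) = 864 (o(t, J) = (185 + 586) + 93 = 771 + 93 = 864)
(o(-304, 766) - 1257053)*(-1576913 + 1302173) = (864 - 1257053)*(-1576913 + 1302173) = -1256189*(-274740) = 345125365860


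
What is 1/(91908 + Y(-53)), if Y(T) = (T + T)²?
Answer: 1/103144 ≈ 9.6952e-6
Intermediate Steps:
Y(T) = 4*T² (Y(T) = (2*T)² = 4*T²)
1/(91908 + Y(-53)) = 1/(91908 + 4*(-53)²) = 1/(91908 + 4*2809) = 1/(91908 + 11236) = 1/103144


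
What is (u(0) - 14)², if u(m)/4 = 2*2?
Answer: 4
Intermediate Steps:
u(m) = 16 (u(m) = 4*(2*2) = 4*4 = 16)
(u(0) - 14)² = (16 - 14)² = 2² = 4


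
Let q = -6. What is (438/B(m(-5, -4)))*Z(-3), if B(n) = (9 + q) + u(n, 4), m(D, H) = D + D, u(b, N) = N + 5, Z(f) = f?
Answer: -219/2 ≈ -109.50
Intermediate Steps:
u(b, N) = 5 + N
m(D, H) = 2*D
B(n) = 12 (B(n) = (9 - 6) + (5 + 4) = 3 + 9 = 12)
(438/B(m(-5, -4)))*Z(-3) = (438/12)*(-3) = (438*(1/12))*(-3) = (73/2)*(-3) = -219/2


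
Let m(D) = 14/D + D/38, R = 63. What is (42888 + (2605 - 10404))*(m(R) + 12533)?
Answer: 150424051681/342 ≈ 4.3984e+8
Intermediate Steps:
m(D) = 14/D + D/38 (m(D) = 14/D + D*(1/38) = 14/D + D/38)
(42888 + (2605 - 10404))*(m(R) + 12533) = (42888 + (2605 - 10404))*((14/63 + (1/38)*63) + 12533) = (42888 - 7799)*((14*(1/63) + 63/38) + 12533) = 35089*((2/9 + 63/38) + 12533) = 35089*(643/342 + 12533) = 35089*(4286929/342) = 150424051681/342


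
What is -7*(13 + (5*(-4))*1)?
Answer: 49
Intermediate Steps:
-7*(13 + (5*(-4))*1) = -7*(13 - 20*1) = -7*(13 - 20) = -7*(-7) = 49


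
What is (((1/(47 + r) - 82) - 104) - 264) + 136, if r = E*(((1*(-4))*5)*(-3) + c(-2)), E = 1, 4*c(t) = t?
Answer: -66880/213 ≈ -313.99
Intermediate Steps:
c(t) = t/4
r = 119/2 (r = 1*(((1*(-4))*5)*(-3) + (¼)*(-2)) = 1*(-4*5*(-3) - ½) = 1*(-20*(-3) - ½) = 1*(60 - ½) = 1*(119/2) = 119/2 ≈ 59.500)
(((1/(47 + r) - 82) - 104) - 264) + 136 = (((1/(47 + 119/2) - 82) - 104) - 264) + 136 = (((1/(213/2) - 82) - 104) - 264) + 136 = (((2/213 - 82) - 104) - 264) + 136 = ((-17464/213 - 104) - 264) + 136 = (-39616/213 - 264) + 136 = -95848/213 + 136 = -66880/213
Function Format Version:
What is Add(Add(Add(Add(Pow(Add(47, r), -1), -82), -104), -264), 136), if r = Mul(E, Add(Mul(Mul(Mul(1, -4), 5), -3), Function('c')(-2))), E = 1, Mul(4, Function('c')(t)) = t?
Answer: Rational(-66880, 213) ≈ -313.99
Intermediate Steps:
Function('c')(t) = Mul(Rational(1, 4), t)
r = Rational(119, 2) (r = Mul(1, Add(Mul(Mul(Mul(1, -4), 5), -3), Mul(Rational(1, 4), -2))) = Mul(1, Add(Mul(Mul(-4, 5), -3), Rational(-1, 2))) = Mul(1, Add(Mul(-20, -3), Rational(-1, 2))) = Mul(1, Add(60, Rational(-1, 2))) = Mul(1, Rational(119, 2)) = Rational(119, 2) ≈ 59.500)
Add(Add(Add(Add(Pow(Add(47, r), -1), -82), -104), -264), 136) = Add(Add(Add(Add(Pow(Add(47, Rational(119, 2)), -1), -82), -104), -264), 136) = Add(Add(Add(Add(Pow(Rational(213, 2), -1), -82), -104), -264), 136) = Add(Add(Add(Add(Rational(2, 213), -82), -104), -264), 136) = Add(Add(Add(Rational(-17464, 213), -104), -264), 136) = Add(Add(Rational(-39616, 213), -264), 136) = Add(Rational(-95848, 213), 136) = Rational(-66880, 213)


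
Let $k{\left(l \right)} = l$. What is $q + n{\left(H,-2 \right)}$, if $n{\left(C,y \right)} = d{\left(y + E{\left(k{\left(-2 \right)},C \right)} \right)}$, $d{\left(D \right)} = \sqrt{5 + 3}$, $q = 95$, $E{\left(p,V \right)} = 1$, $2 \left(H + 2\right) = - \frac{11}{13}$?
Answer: $95 + 2 \sqrt{2} \approx 97.828$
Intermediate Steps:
$H = - \frac{63}{26}$ ($H = -2 + \frac{\left(-11\right) \frac{1}{13}}{2} = -2 + \frac{1}{2} \left(- \frac{11}{13}\right) = -2 - \frac{11}{26} = - \frac{63}{26} \approx -2.4231$)
$d{\left(D \right)} = 2 \sqrt{2}$ ($d{\left(D \right)} = \sqrt{8} = 2 \sqrt{2}$)
$n{\left(C,y \right)} = 2 \sqrt{2}$
$q + n{\left(H,-2 \right)} = 95 + 2 \sqrt{2}$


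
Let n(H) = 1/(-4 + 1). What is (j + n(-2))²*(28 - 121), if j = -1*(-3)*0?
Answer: -31/3 ≈ -10.333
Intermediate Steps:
n(H) = -⅓ (n(H) = 1/(-3) = -⅓)
j = 0 (j = 3*0 = 0)
(j + n(-2))²*(28 - 121) = (0 - ⅓)²*(28 - 121) = (-⅓)²*(-93) = (⅑)*(-93) = -31/3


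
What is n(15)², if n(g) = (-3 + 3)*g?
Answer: 0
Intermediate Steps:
n(g) = 0 (n(g) = 0*g = 0)
n(15)² = 0² = 0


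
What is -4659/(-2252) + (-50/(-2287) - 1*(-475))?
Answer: 2457171633/5150324 ≈ 477.09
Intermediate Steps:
-4659/(-2252) + (-50/(-2287) - 1*(-475)) = -4659*(-1/2252) + (-50*(-1/2287) + 475) = 4659/2252 + (50/2287 + 475) = 4659/2252 + 1086375/2287 = 2457171633/5150324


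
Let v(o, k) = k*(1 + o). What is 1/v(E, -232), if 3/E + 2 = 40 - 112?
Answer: -37/8236 ≈ -0.0044925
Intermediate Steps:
E = -3/74 (E = 3/(-2 + (40 - 112)) = 3/(-2 - 72) = 3/(-74) = 3*(-1/74) = -3/74 ≈ -0.040541)
1/v(E, -232) = 1/(-232*(1 - 3/74)) = 1/(-232*71/74) = 1/(-8236/37) = -37/8236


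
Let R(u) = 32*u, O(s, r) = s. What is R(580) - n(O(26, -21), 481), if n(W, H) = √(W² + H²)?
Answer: 18560 - 13*√1373 ≈ 18078.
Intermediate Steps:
n(W, H) = √(H² + W²)
R(580) - n(O(26, -21), 481) = 32*580 - √(481² + 26²) = 18560 - √(231361 + 676) = 18560 - √232037 = 18560 - 13*√1373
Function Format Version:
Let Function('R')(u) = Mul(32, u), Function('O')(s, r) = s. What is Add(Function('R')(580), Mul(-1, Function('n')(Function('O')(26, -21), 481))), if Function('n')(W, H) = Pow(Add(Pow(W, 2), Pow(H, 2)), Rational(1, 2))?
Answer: Add(18560, Mul(-13, Pow(1373, Rational(1, 2)))) ≈ 18078.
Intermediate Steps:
Function('n')(W, H) = Pow(Add(Pow(H, 2), Pow(W, 2)), Rational(1, 2))
Add(Function('R')(580), Mul(-1, Function('n')(Function('O')(26, -21), 481))) = Add(Mul(32, 580), Mul(-1, Pow(Add(Pow(481, 2), Pow(26, 2)), Rational(1, 2)))) = Add(18560, Mul(-1, Pow(Add(231361, 676), Rational(1, 2)))) = Add(18560, Mul(-1, Pow(232037, Rational(1, 2)))) = Add(18560, Mul(-1, Mul(13, Pow(1373, Rational(1, 2))))) = Add(18560, Mul(-13, Pow(1373, Rational(1, 2))))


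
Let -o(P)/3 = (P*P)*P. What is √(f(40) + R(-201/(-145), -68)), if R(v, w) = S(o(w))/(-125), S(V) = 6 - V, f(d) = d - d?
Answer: 3*√20962/5 ≈ 86.870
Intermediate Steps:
o(P) = -3*P³ (o(P) = -3*P*P*P = -3*P²*P = -3*P³)
f(d) = 0
R(v, w) = -6/125 - 3*w³/125 (R(v, w) = (6 - (-3)*w³)/(-125) = (6 + 3*w³)*(-1/125) = -6/125 - 3*w³/125)
√(f(40) + R(-201/(-145), -68)) = √(0 + (-6/125 - 3/125*(-68)³)) = √(0 + (-6/125 - 3/125*(-314432))) = √(0 + (-6/125 + 943296/125)) = √(0 + 188658/25) = √(188658/25) = 3*√20962/5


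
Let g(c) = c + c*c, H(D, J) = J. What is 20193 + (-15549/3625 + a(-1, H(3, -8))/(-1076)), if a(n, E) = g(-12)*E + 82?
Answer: 39374798263/1950250 ≈ 20190.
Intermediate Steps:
g(c) = c + c**2
a(n, E) = 82 + 132*E (a(n, E) = (-12*(1 - 12))*E + 82 = (-12*(-11))*E + 82 = 132*E + 82 = 82 + 132*E)
20193 + (-15549/3625 + a(-1, H(3, -8))/(-1076)) = 20193 + (-15549/3625 + (82 + 132*(-8))/(-1076)) = 20193 + (-15549*1/3625 + (82 - 1056)*(-1/1076)) = 20193 + (-15549/3625 - 974*(-1/1076)) = 20193 + (-15549/3625 + 487/538) = 20193 - 6599987/1950250 = 39374798263/1950250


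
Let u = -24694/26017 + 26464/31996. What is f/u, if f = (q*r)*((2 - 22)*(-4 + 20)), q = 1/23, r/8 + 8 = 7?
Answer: -266380778240/292086591 ≈ -911.99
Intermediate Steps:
r = -8 (r = -64 + 8*7 = -64 + 56 = -8)
q = 1/23 ≈ 0.043478
u = -25398834/208109983 (u = -24694*1/26017 + 26464*(1/31996) = -24694/26017 + 6616/7999 = -25398834/208109983 ≈ -0.12205)
f = 2560/23 (f = ((1/23)*(-8))*((2 - 22)*(-4 + 20)) = -(-160)*16/23 = -8/23*(-320) = 2560/23 ≈ 111.30)
f/u = 2560/(23*(-25398834/208109983)) = (2560/23)*(-208109983/25398834) = -266380778240/292086591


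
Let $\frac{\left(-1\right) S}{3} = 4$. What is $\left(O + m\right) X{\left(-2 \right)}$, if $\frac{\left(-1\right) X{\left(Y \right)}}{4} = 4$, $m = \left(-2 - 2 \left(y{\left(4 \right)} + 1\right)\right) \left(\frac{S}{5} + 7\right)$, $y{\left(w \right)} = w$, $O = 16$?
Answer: $\frac{3136}{5} \approx 627.2$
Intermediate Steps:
$S = -12$ ($S = \left(-3\right) 4 = -12$)
$m = - \frac{276}{5}$ ($m = \left(-2 - 2 \left(4 + 1\right)\right) \left(- \frac{12}{5} + 7\right) = \left(-2 - 10\right) \left(\left(-12\right) \frac{1}{5} + 7\right) = \left(-2 - 10\right) \left(- \frac{12}{5} + 7\right) = \left(-12\right) \frac{23}{5} = - \frac{276}{5} \approx -55.2$)
$X{\left(Y \right)} = -16$ ($X{\left(Y \right)} = \left(-4\right) 4 = -16$)
$\left(O + m\right) X{\left(-2 \right)} = \left(16 - \frac{276}{5}\right) \left(-16\right) = \left(- \frac{196}{5}\right) \left(-16\right) = \frac{3136}{5}$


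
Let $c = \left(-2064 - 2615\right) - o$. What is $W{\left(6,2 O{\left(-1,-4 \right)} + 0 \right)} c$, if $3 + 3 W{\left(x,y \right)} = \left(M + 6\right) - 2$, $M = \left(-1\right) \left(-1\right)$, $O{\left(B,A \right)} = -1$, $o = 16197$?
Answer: $- \frac{41752}{3} \approx -13917.0$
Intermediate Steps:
$M = 1$
$W{\left(x,y \right)} = \frac{2}{3}$ ($W{\left(x,y \right)} = -1 + \frac{\left(1 + 6\right) - 2}{3} = -1 + \frac{7 - 2}{3} = -1 + \frac{1}{3} \cdot 5 = -1 + \frac{5}{3} = \frac{2}{3}$)
$c = -20876$ ($c = \left(-2064 - 2615\right) - 16197 = -4679 - 16197 = -20876$)
$W{\left(6,2 O{\left(-1,-4 \right)} + 0 \right)} c = \frac{2}{3} \left(-20876\right) = - \frac{41752}{3}$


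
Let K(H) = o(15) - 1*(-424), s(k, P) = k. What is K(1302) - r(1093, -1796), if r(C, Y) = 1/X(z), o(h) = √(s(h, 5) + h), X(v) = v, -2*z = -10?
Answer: 2119/5 + √30 ≈ 429.28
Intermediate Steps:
z = 5 (z = -½*(-10) = 5)
o(h) = √2*√h (o(h) = √(h + h) = √(2*h) = √2*√h)
r(C, Y) = ⅕ (r(C, Y) = 1/5 = ⅕)
K(H) = 424 + √30 (K(H) = √2*√15 - 1*(-424) = √30 + 424 = 424 + √30)
K(1302) - r(1093, -1796) = (424 + √30) - 1*⅕ = (424 + √30) - ⅕ = 2119/5 + √30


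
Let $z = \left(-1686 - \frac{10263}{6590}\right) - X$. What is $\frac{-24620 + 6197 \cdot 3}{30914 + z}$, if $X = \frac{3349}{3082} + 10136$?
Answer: $- \frac{30612820255}{96928018621} \approx -0.31583$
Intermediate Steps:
$X = \frac{31242501}{3082}$ ($X = 3349 \cdot \frac{1}{3082} + 10136 = \frac{3349}{3082} + 10136 = \frac{31242501}{3082} \approx 10137.0$)
$z = - \frac{60040753209}{5077595}$ ($z = \left(-1686 - \frac{10263}{6590}\right) - \frac{31242501}{3082} = - \frac{11121003}{6590} - \frac{31242501}{3082} = - \frac{60040753209}{5077595} \approx -11825.0$)
$\frac{-24620 + 6197 \cdot 3}{30914 + z} = \frac{-24620 + 6197 \cdot 3}{30914 - \frac{60040753209}{5077595}} = \frac{-24620 + 18591}{\frac{96928018621}{5077595}} = \left(-6029\right) \frac{5077595}{96928018621} = - \frac{30612820255}{96928018621}$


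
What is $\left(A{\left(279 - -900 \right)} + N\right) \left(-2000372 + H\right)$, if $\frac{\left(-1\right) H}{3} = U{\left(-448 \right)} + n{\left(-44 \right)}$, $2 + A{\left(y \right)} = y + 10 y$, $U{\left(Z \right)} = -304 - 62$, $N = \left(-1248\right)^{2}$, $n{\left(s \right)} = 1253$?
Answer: $-3145705238543$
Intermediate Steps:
$N = 1557504$
$U{\left(Z \right)} = -366$ ($U{\left(Z \right)} = -304 - 62 = -366$)
$A{\left(y \right)} = -2 + 11 y$ ($A{\left(y \right)} = -2 + \left(y + 10 y\right) = -2 + 11 y$)
$H = -2661$ ($H = - 3 \left(-366 + 1253\right) = \left(-3\right) 887 = -2661$)
$\left(A{\left(279 - -900 \right)} + N\right) \left(-2000372 + H\right) = \left(\left(-2 + 11 \left(279 - -900\right)\right) + 1557504\right) \left(-2000372 - 2661\right) = \left(\left(-2 + 11 \left(279 + 900\right)\right) + 1557504\right) \left(-2003033\right) = \left(\left(-2 + 11 \cdot 1179\right) + 1557504\right) \left(-2003033\right) = \left(\left(-2 + 12969\right) + 1557504\right) \left(-2003033\right) = \left(12967 + 1557504\right) \left(-2003033\right) = 1570471 \left(-2003033\right) = -3145705238543$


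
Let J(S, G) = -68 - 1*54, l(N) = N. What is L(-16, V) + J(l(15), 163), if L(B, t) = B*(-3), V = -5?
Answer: -74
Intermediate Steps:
L(B, t) = -3*B
J(S, G) = -122 (J(S, G) = -68 - 54 = -122)
L(-16, V) + J(l(15), 163) = -3*(-16) - 122 = 48 - 122 = -74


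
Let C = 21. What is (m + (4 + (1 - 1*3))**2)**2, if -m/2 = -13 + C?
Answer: 144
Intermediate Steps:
m = -16 (m = -2*(-13 + 21) = -2*8 = -16)
(m + (4 + (1 - 1*3))**2)**2 = (-16 + (4 + (1 - 1*3))**2)**2 = (-16 + (4 + (1 - 3))**2)**2 = (-16 + (4 - 2)**2)**2 = (-16 + 2**2)**2 = (-16 + 4)**2 = (-12)**2 = 144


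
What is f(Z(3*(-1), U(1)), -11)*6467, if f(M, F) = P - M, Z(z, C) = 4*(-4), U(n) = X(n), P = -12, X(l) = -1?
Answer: 25868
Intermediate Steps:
U(n) = -1
Z(z, C) = -16
f(M, F) = -12 - M
f(Z(3*(-1), U(1)), -11)*6467 = (-12 - 1*(-16))*6467 = (-12 + 16)*6467 = 4*6467 = 25868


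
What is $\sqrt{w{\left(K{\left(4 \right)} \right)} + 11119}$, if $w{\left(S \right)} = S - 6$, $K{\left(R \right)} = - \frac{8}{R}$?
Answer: $\sqrt{11111} \approx 105.41$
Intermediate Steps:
$w{\left(S \right)} = -6 + S$
$\sqrt{w{\left(K{\left(4 \right)} \right)} + 11119} = \sqrt{\left(-6 - \frac{8}{4}\right) + 11119} = \sqrt{\left(-6 - 2\right) + 11119} = \sqrt{-8 + 11119} = \sqrt{11111}$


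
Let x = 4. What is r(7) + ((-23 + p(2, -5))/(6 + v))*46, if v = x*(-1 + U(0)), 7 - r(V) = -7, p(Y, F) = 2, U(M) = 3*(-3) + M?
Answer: 721/17 ≈ 42.412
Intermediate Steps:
U(M) = -9 + M
r(V) = 14 (r(V) = 7 - 1*(-7) = 7 + 7 = 14)
v = -40 (v = 4*(-1 + (-9 + 0)) = 4*(-1 - 9) = 4*(-10) = -40)
r(7) + ((-23 + p(2, -5))/(6 + v))*46 = 14 + ((-23 + 2)/(6 - 40))*46 = 14 - 21/(-34)*46 = 14 - 21*(-1/34)*46 = 14 + (21/34)*46 = 14 + 483/17 = 721/17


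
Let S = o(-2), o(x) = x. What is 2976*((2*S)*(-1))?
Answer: 11904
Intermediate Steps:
S = -2
2976*((2*S)*(-1)) = 2976*((2*(-2))*(-1)) = 2976*(-4*(-1)) = 2976*4 = 11904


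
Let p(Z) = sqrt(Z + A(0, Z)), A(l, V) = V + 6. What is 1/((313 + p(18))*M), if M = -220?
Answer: -313/21543940 + sqrt(42)/21543940 ≈ -1.4228e-5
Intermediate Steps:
A(l, V) = 6 + V
p(Z) = sqrt(6 + 2*Z) (p(Z) = sqrt(Z + (6 + Z)) = sqrt(6 + 2*Z))
1/((313 + p(18))*M) = 1/((313 + sqrt(6 + 2*18))*(-220)) = 1/((313 + sqrt(6 + 36))*(-220)) = 1/((313 + sqrt(42))*(-220)) = 1/(-68860 - 220*sqrt(42))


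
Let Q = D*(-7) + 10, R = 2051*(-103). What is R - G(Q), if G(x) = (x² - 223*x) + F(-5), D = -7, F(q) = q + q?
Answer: -201567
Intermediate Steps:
F(q) = 2*q
R = -211253
Q = 59 (Q = -7*(-7) + 10 = 49 + 10 = 59)
G(x) = -10 + x² - 223*x (G(x) = (x² - 223*x) + 2*(-5) = (x² - 223*x) - 10 = -10 + x² - 223*x)
R - G(Q) = -211253 - (-10 + 59² - 223*59) = -211253 - (-10 + 3481 - 13157) = -211253 - 1*(-9686) = -211253 + 9686 = -201567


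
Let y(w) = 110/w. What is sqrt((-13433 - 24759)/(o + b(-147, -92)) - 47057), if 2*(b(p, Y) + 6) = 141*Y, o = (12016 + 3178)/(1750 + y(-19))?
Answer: I*sqrt(11081780685689217217)/15346871 ≈ 216.91*I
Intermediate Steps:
o = 144343/16570 (o = (12016 + 3178)/(1750 + 110/(-19)) = 15194/(1750 + 110*(-1/19)) = 15194/(1750 - 110/19) = 15194/(33140/19) = 15194*(19/33140) = 144343/16570 ≈ 8.7111)
b(p, Y) = -6 + 141*Y/2 (b(p, Y) = -6 + (141*Y)/2 = -6 + 141*Y/2)
sqrt((-13433 - 24759)/(o + b(-147, -92)) - 47057) = sqrt((-13433 - 24759)/(144343/16570 + (-6 + (141/2)*(-92))) - 47057) = sqrt(-38192/(144343/16570 + (-6 - 6486)) - 47057) = sqrt(-38192/(144343/16570 - 6492) - 47057) = sqrt(-38192/(-107428097/16570) - 47057) = sqrt(-38192*(-16570/107428097) - 47057) = sqrt(90405920/15346871 - 47057) = sqrt(-722087302727/15346871) = I*sqrt(11081780685689217217)/15346871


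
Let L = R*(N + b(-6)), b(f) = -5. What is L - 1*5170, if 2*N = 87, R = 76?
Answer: -2244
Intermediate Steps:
N = 87/2 (N = (½)*87 = 87/2 ≈ 43.500)
L = 2926 (L = 76*(87/2 - 5) = 76*(77/2) = 2926)
L - 1*5170 = 2926 - 1*5170 = 2926 - 5170 = -2244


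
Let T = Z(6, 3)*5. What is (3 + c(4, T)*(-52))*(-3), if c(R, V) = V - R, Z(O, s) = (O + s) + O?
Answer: 11067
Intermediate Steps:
Z(O, s) = s + 2*O
T = 75 (T = (3 + 2*6)*5 = (3 + 12)*5 = 15*5 = 75)
(3 + c(4, T)*(-52))*(-3) = (3 + (75 - 1*4)*(-52))*(-3) = (3 + (75 - 4)*(-52))*(-3) = (3 + 71*(-52))*(-3) = (3 - 3692)*(-3) = -3689*(-3) = 11067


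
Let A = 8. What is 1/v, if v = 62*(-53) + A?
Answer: -1/3278 ≈ -0.00030506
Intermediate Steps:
v = -3278 (v = 62*(-53) + 8 = -3286 + 8 = -3278)
1/v = 1/(-3278) = -1/3278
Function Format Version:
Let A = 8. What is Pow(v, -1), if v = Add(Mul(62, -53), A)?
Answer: Rational(-1, 3278) ≈ -0.00030506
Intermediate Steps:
v = -3278 (v = Add(Mul(62, -53), 8) = Add(-3286, 8) = -3278)
Pow(v, -1) = Pow(-3278, -1) = Rational(-1, 3278)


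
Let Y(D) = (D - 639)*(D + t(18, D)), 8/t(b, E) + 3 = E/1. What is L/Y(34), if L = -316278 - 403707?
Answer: 1487969/42834 ≈ 34.738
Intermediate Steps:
t(b, E) = 8/(-3 + E) (t(b, E) = 8/(-3 + E/1) = 8/(-3 + E*1) = 8/(-3 + E))
Y(D) = (-639 + D)*(D + 8/(-3 + D)) (Y(D) = (D - 639)*(D + 8/(-3 + D)) = (-639 + D)*(D + 8/(-3 + D)))
L = -719985
L/Y(34) = -719985*(-3 + 34)/(-5112 + 8*34 + 34*(-639 + 34)*(-3 + 34)) = -719985*31/(-5112 + 272 + 34*(-605)*31) = -719985*31/(-5112 + 272 - 637670) = -719985/((1/31)*(-642510)) = -719985/(-642510/31) = -719985*(-31/642510) = 1487969/42834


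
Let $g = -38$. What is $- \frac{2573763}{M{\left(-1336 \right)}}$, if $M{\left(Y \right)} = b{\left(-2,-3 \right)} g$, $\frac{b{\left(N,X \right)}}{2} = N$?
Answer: $- \frac{2573763}{152} \approx -16933.0$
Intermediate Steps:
$b{\left(N,X \right)} = 2 N$
$M{\left(Y \right)} = 152$ ($M{\left(Y \right)} = 2 \left(-2\right) \left(-38\right) = \left(-4\right) \left(-38\right) = 152$)
$- \frac{2573763}{M{\left(-1336 \right)}} = - \frac{2573763}{152}$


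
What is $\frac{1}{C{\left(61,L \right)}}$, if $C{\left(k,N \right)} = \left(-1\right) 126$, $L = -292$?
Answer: $- \frac{1}{126} \approx -0.0079365$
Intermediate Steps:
$C{\left(k,N \right)} = -126$
$\frac{1}{C{\left(61,L \right)}} = \frac{1}{-126} = - \frac{1}{126}$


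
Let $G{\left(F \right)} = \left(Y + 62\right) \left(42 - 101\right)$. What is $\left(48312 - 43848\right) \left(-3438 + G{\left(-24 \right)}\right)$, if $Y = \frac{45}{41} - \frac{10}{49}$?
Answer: $- \frac{64110936816}{2009} \approx -3.1912 \cdot 10^{7}$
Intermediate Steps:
$Y = \frac{1795}{2009}$ ($Y = 45 \cdot \frac{1}{41} - \frac{10}{49} = \frac{45}{41} - \frac{10}{49} = \frac{1795}{2009} \approx 0.89348$)
$G{\left(F \right)} = - \frac{7454827}{2009}$ ($G{\left(F \right)} = \left(\frac{1795}{2009} + 62\right) \left(42 - 101\right) = \frac{126353}{2009} \left(-59\right) = - \frac{7454827}{2009}$)
$\left(48312 - 43848\right) \left(-3438 + G{\left(-24 \right)}\right) = \left(48312 - 43848\right) \left(-3438 - \frac{7454827}{2009}\right) = \left(48312 - 43848\right) \left(- \frac{14361769}{2009}\right) = 4464 \left(- \frac{14361769}{2009}\right) = - \frac{64110936816}{2009}$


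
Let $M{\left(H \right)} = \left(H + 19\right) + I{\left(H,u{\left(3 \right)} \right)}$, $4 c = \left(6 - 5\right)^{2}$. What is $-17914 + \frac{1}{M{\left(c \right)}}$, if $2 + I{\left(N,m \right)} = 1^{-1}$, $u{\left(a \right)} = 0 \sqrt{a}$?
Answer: $- \frac{1307718}{73} \approx -17914.0$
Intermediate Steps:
$u{\left(a \right)} = 0$
$c = \frac{1}{4}$ ($c = \frac{\left(6 - 5\right)^{2}}{4} = \frac{1^{2}}{4} = \frac{1}{4} \cdot 1 = \frac{1}{4} \approx 0.25$)
$I{\left(N,m \right)} = -1$ ($I{\left(N,m \right)} = -2 + 1^{-1} = -2 + 1 = -1$)
$M{\left(H \right)} = 18 + H$ ($M{\left(H \right)} = \left(H + 19\right) - 1 = \left(19 + H\right) - 1 = 18 + H$)
$-17914 + \frac{1}{M{\left(c \right)}} = -17914 + \frac{1}{18 + \frac{1}{4}} = -17914 + \frac{1}{\frac{73}{4}} = -17914 + \frac{4}{73} = - \frac{1307718}{73}$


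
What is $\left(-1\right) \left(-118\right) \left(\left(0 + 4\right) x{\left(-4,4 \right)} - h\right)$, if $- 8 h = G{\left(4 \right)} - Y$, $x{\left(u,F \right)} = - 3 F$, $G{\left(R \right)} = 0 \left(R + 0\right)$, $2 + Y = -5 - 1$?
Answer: $-5546$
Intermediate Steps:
$Y = -8$ ($Y = -2 - 6 = -8$)
$G{\left(R \right)} = 0$ ($G{\left(R \right)} = 0 R = 0$)
$h = -1$ ($h = - \frac{0 - -8}{8} = - \frac{0 + 8}{8} = \left(- \frac{1}{8}\right) 8 = -1$)
$\left(-1\right) \left(-118\right) \left(\left(0 + 4\right) x{\left(-4,4 \right)} - h\right) = \left(-1\right) \left(-118\right) \left(\left(0 + 4\right) \left(\left(-3\right) 4\right) - -1\right) = 118 \left(4 \left(-12\right) + 1\right) = 118 \left(-48 + 1\right) = 118 \left(-47\right) = -5546$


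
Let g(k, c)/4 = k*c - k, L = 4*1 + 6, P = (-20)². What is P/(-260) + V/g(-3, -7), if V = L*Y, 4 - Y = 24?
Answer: -565/156 ≈ -3.6218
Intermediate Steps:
Y = -20 (Y = 4 - 1*24 = 4 - 24 = -20)
P = 400
L = 10 (L = 4 + 6 = 10)
V = -200 (V = 10*(-20) = -200)
g(k, c) = -4*k + 4*c*k (g(k, c) = 4*(k*c - k) = 4*(c*k - k) = 4*(-k + c*k) = -4*k + 4*c*k)
P/(-260) + V/g(-3, -7) = 400/(-260) - 200*(-1/(12*(-1 - 7))) = 400*(-1/260) - 200/(4*(-3)*(-8)) = -20/13 - 200/96 = -20/13 - 200*1/96 = -20/13 - 25/12 = -565/156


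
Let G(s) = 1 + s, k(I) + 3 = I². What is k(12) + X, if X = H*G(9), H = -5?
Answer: 91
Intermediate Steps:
k(I) = -3 + I²
X = -50 (X = -5*(1 + 9) = -5*10 = -50)
k(12) + X = (-3 + 12²) - 50 = (-3 + 144) - 50 = 141 - 50 = 91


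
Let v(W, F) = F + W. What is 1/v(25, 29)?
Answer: 1/54 ≈ 0.018519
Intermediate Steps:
1/v(25, 29) = 1/(29 + 25) = 1/54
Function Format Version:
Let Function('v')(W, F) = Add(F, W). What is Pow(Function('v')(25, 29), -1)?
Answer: Rational(1, 54) ≈ 0.018519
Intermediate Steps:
Pow(Function('v')(25, 29), -1) = Pow(Add(29, 25), -1) = Pow(54, -1) = Rational(1, 54)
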